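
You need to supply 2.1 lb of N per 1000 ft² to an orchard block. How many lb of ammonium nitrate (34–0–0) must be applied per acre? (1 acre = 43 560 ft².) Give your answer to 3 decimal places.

Product per 1000 ft² = 2.1 / 34% = 6.17647 lb.
Convert to per acre: 6.17647 × 43.56 = 269.0471 lb.

269.047 lb of product per acre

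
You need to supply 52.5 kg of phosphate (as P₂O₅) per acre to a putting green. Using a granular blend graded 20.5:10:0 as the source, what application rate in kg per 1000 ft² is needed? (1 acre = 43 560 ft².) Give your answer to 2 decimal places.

Product per acre = 52.5 / 10% = 525 kg.
Convert to per 1000 ft²: 525 × 0.0229568 = 12.0523 kg.

12.05 kg of product per thousand sq ft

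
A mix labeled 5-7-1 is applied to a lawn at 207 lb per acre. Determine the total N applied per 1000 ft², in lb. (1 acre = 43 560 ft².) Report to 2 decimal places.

nitrogen per acre = 207 × 5% = 10.35 lb.
Convert to per 1000 ft²: 10.35 × 0.0229568 = 0.237603 lb.

0.24 lb N per thousand sq ft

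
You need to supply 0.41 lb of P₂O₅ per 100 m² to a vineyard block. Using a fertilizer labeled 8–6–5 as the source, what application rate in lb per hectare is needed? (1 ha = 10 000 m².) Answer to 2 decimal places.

Product per 100 m² = 0.41 / 6% = 6.83333 lb.
Convert to per hectare: 6.83333 × 100 = 683.333 lb.

683.33 lb of product per hectare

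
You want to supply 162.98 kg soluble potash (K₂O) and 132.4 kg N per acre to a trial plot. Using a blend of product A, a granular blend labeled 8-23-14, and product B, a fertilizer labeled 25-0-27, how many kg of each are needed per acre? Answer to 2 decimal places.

372.91 kg product A, 410.27 kg product B

Per-acre balance (a = product A, b = product B):
K₂O: 0.14·a + 0.27·b = 162.98
N: 0.08·a + 0.25·b = 132.4
Solving simultaneously: a = 372.9104, b = 410.269.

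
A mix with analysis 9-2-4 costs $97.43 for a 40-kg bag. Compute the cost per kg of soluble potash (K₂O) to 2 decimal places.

K₂O in bag = 40 × 4% = 1.6 kg.
Cost per kg K₂O = $97.43 / 1.6 = $60.8938.

$60.89 per kg K₂O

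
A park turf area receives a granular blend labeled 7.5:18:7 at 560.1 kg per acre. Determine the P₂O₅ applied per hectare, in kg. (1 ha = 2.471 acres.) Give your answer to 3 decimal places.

P₂O₅ per acre = 560.1 × 18% = 100.818 kg.
Convert to per hectare: 100.818 × 2.471 = 249.1213 kg.

249.121 kg P₂O₅ per hectare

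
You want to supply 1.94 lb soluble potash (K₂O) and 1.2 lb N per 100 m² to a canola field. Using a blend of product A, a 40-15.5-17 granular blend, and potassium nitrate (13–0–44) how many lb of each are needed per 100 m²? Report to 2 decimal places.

With a, b = lb per 100 m² of product A and potassium nitrate:
K₂O: 0.17·a + 0.44·b = 1.94
N: 0.4·a + 0.13·b = 1.2
Eliminate b: (row1) − 0.44/0.13·(row2) → -1.18385·a = -2.12154, so a = 1.79207.
Then b = (1.2 − 0.4·1.79207) / 0.13 = 3.7167.

1.79 lb product A, 3.72 lb potassium nitrate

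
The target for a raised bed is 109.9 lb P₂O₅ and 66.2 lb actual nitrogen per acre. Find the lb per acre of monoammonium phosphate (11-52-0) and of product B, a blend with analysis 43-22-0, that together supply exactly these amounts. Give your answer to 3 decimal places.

Per-acre balance (a = monoammonium phosphate, b = product B):
P₂O₅: 0.52·a + 0.22·b = 109.9
N: 0.11·a + 0.43·b = 66.2
Eliminate b: (row1) − 0.22/0.43·(row2) → 0.463721·a = 76.0302, so a = 163.9569.
Then b = (66.2 − 0.11·163.9569) / 0.43 = 112.01103.

163.957 lb monoammonium phosphate, 112.011 lb product B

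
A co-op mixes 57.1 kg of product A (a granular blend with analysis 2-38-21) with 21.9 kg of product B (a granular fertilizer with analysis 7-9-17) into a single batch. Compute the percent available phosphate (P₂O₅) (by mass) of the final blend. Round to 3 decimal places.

Total mass = 57.1 + 21.9 = 79 kg.
P₂O₅ mass = 38%×57.1 + 9%×21.9 = 23.669 kg.
% P₂O₅ = 23.669 / 79 = 29.9608%.

29.961% P₂O₅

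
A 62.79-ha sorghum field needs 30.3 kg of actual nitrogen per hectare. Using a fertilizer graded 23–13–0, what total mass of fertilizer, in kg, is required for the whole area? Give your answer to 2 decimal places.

Product per hectare = 30.3 / 23% = 131.739 kg.
Total product = 131.739 × 62.79 = 8271.9 kg.

8271.90 kg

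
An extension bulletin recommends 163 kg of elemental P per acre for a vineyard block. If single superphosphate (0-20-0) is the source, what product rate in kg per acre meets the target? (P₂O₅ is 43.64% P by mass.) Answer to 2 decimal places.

1867.55 kg of product per acre

As P₂O₅: 163 / 0.4364 = 373.511 kg per acre.
Product per acre = 373.511 / 20% = 1867.553 kg.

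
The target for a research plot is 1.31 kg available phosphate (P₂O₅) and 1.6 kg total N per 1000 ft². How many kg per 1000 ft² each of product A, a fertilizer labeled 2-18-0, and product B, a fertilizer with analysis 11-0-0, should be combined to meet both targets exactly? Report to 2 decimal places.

7.28 kg product A, 13.22 kg product B

With a, b = kg per 1000 ft² of product A and product B:
P₂O₅: 0.18·a + 0·b = 1.31
N: 0.02·a + 0.11·b = 1.6
From row1: a = (1.31 − 0·b) / 0.18.
Into row2: 0.02·(1.31 − 0·b)/0.18 + 0.11·b = 1.6 → b = 13.2222, a = 7.27778.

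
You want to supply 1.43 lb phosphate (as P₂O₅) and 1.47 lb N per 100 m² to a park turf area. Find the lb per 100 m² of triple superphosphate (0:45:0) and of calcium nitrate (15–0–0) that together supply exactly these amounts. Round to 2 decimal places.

Per-100 m² balance (a = triple superphosphate, b = calcium nitrate):
P₂O₅: 0.45·a + 0·b = 1.43
N: 0·a + 0.15·b = 1.47
Solving simultaneously: a = 3.17778, b = 9.8.

3.18 lb triple superphosphate, 9.80 lb calcium nitrate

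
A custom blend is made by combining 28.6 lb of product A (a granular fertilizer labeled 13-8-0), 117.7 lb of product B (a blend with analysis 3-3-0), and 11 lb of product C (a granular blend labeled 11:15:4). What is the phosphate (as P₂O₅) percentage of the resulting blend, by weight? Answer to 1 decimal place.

Total mass = 28.6 + 117.7 + 11 = 157.3 lb.
P₂O₅ mass = 8%×28.6 + 3%×117.7 + 15%×11 = 7.469 lb.
% P₂O₅ = 7.469 / 157.3 = 4.74825%.

4.7% P₂O₅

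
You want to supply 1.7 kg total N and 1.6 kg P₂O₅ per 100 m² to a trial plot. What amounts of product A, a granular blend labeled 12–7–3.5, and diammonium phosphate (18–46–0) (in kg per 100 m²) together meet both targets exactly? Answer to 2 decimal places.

With a, b = kg per 100 m² of product A and diammonium phosphate:
N: 0.12·a + 0.18·b = 1.7
P₂O₅: 0.07·a + 0.46·b = 1.6
From row1: a = (1.7 − 0.18·b) / 0.12.
Into row2: 0.07·(1.7 − 0.18·b)/0.12 + 0.46·b = 1.6 → b = 1.71362, a = 11.5962.

11.60 kg product A, 1.71 kg diammonium phosphate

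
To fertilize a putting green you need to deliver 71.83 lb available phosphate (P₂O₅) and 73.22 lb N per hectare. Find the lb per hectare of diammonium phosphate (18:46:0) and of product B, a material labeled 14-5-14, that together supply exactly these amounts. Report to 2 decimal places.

115.44 lb diammonium phosphate, 374.58 lb product B

Let a = lb of diammonium phosphate, b = lb of product B (per hectare).
P₂O₅: 0.46·a + 0.05·b = 71.83
N: 0.18·a + 0.14·b = 73.22
Solving simultaneously: a = 115.437, b = 374.581.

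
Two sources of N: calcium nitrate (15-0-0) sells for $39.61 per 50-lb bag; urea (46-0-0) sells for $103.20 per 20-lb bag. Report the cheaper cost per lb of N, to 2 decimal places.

calcium nitrate: N per bag = 50 × 15% = 7.5 lb; cost = 39.61 / 7.5 = $5.2813/lb N.
urea: N per bag = 20 × 46% = 9.2 lb; cost = 103.20 / 9.2 = $11.2174/lb N.
calcium nitrate is cheaper.

$5.28 per lb N (calcium nitrate)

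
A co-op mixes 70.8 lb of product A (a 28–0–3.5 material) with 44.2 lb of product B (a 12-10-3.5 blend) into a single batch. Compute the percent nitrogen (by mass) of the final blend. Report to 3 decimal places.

21.850% N

Total mass = 70.8 + 44.2 = 115 lb.
N mass = 28%×70.8 + 12%×44.2 = 25.128 lb.
% N = 25.128 / 115 = 21.8504%.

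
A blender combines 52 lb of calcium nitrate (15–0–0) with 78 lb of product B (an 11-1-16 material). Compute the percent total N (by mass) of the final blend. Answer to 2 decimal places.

Total mass = 52 + 78 = 130 lb.
N mass = 15%×52 + 11%×78 = 16.38 lb.
% N = 16.38 / 130 = 12.6%.

12.60% N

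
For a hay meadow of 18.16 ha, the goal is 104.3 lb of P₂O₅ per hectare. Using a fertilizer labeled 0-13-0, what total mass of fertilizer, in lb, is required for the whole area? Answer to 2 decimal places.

Product per hectare = 104.3 / 13% = 802.308 lb.
Total product = 802.308 × 18.16 = 14569.908 lb.

14569.91 lb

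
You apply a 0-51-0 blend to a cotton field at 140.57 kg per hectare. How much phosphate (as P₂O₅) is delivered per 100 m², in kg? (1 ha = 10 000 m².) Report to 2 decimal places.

0.72 kg P₂O₅ per hundred sq m

P₂O₅ per hectare = 140.57 × 51% = 71.6907 kg.
Convert to per 100 m²: 71.6907 × 0.01 = 0.716907 kg.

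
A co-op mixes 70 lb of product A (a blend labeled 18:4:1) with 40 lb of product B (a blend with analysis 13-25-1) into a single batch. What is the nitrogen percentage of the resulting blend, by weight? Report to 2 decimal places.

Total mass = 70 + 40 = 110 lb.
N mass = 18%×70 + 13%×40 = 17.8 lb.
% N = 17.8 / 110 = 16.1818%.

16.18% N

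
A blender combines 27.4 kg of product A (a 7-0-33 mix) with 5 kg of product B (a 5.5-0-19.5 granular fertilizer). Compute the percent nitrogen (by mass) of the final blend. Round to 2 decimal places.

Total mass = 27.4 + 5 = 32.4 kg.
N mass = 7%×27.4 + 5.5%×5 = 2.193 kg.
% N = 2.193 / 32.4 = 6.76852%.

6.77% N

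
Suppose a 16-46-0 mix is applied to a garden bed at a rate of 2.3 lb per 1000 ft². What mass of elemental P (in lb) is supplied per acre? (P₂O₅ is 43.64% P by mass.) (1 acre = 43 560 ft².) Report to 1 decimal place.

20.1 lb P per acre

P₂O₅ per 1000 ft² = 2.3 × 46% = 1.058 lb.
Elemental P = 1.058 × 0.4364 = 0.461711 lb per 1000 ft².
Convert to per acre: 0.461711 × 43.56 = 20.1121 lb.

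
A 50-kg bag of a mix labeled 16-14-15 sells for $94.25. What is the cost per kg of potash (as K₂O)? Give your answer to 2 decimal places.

$12.57 per kg K₂O

K₂O in bag = 50 × 15% = 7.5 kg.
Cost per kg K₂O = $94.25 / 7.5 = $12.5667.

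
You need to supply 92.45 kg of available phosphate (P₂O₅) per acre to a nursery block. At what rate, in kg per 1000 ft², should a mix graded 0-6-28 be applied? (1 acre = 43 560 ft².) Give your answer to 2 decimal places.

35.37 kg of product per thousand sq ft

Product per acre = 92.45 / 6% = 1540.83 kg.
Convert to per 1000 ft²: 1540.83 × 0.0229568 = 35.3727 kg.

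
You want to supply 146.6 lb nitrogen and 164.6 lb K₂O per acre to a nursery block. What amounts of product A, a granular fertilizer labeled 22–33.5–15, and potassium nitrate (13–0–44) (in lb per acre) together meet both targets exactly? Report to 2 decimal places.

557.65 lb product A, 183.98 lb potassium nitrate

With a, b = lb per acre of product A and potassium nitrate:
N: 0.22·a + 0.13·b = 146.6
K₂O: 0.15·a + 0.44·b = 164.6
Eliminate b: (row1) − 0.13/0.44·(row2) → 0.175682·a = 97.9682, so a = 557.646.
Then b = (164.6 − 0.15·557.646) / 0.44 = 183.984.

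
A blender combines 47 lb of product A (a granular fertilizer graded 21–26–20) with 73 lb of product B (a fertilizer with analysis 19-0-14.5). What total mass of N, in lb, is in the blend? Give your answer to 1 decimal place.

N mass = 21%×47 + 19%×73 = 23.74 lb.

23.7 lb N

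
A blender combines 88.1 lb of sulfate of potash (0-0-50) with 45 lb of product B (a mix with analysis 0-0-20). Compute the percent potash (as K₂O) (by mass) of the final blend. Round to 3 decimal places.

Total mass = 88.1 + 45 = 133.1 lb.
K₂O mass = 50%×88.1 + 20%×45 = 53.05 lb.
% K₂O = 53.05 / 133.1 = 39.8573%.

39.857% K₂O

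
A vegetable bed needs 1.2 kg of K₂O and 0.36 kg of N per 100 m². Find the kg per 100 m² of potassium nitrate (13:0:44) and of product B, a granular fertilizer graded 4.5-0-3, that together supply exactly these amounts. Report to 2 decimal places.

2.72 kg potassium nitrate, 0.15 kg product B

Per-100 m² balance (a = potassium nitrate, b = product B):
K₂O: 0.44·a + 0.03·b = 1.2
N: 0.13·a + 0.045·b = 0.36
From row1: a = (1.2 − 0.03·b) / 0.44.
Into row2: 0.13·(1.2 − 0.03·b)/0.44 + 0.045·b = 0.36 → b = 0.150943, a = 2.71698.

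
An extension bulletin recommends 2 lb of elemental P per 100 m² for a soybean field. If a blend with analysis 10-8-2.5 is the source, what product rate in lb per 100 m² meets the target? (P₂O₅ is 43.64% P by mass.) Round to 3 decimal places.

57.287 lb of product per hundred sq m

As P₂O₅: 2 / 0.4364 = 4.58295 lb per 100 m².
Product per 100 m² = 4.58295 / 8% = 57.2869 lb.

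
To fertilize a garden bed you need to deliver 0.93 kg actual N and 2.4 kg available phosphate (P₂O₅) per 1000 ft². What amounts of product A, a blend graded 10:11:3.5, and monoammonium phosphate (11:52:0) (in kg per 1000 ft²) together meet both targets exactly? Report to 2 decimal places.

5.50 kg product A, 3.45 kg monoammonium phosphate

Let a = kg of product A, b = kg of monoammonium phosphate (per 1000 ft²).
N: 0.1·a + 0.11·b = 0.93
P₂O₅: 0.11·a + 0.52·b = 2.4
Eliminate a: (row1) − 0.1/0.11·(row2) → -0.362727·b = -1.25182, so b = 3.45113.
Back-substitute: a = (0.93 − 0.11·3.45113) / 0.1 = 5.50376.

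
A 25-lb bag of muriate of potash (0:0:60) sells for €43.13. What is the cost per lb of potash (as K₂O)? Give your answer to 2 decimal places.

€2.88 per lb K₂O

K₂O in bag = 25 × 60% = 15 lb.
Cost per lb K₂O = €43.13 / 15 = €2.8753.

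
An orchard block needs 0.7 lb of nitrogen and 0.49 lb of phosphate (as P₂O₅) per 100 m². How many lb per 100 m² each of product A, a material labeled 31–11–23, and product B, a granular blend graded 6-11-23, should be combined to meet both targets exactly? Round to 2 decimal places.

1.73 lb product A, 2.72 lb product B

Per-100 m² balance (a = product A, b = product B):
N: 0.31·a + 0.06·b = 0.7
P₂O₅: 0.11·a + 0.11·b = 0.49
Solving simultaneously: a = 1.73091, b = 2.72364.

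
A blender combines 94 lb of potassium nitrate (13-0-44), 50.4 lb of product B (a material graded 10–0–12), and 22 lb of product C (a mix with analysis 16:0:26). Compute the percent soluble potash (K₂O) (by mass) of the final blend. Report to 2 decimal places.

31.93% K₂O

Total mass = 94 + 50.4 + 22 = 166.4 lb.
K₂O mass = 44%×94 + 12%×50.4 + 26%×22 = 53.128 lb.
% K₂O = 53.128 / 166.4 = 31.9279%.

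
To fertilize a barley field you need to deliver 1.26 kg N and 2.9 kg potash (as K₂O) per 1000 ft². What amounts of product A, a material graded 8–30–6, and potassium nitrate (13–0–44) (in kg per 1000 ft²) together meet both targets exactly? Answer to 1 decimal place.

6.5 kg product A, 5.7 kg potassium nitrate

Let a = kg of product A, b = kg of potassium nitrate (per 1000 ft²).
N: 0.08·a + 0.13·b = 1.26
K₂O: 0.06·a + 0.44·b = 2.9
Solving simultaneously: a = 6.47445, b = 5.70803.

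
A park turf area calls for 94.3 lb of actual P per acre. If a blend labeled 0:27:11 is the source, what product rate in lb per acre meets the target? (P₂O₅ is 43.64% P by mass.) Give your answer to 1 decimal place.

800.3 lb of product per acre

As P₂O₅: 94.3 / 0.4364 = 216.086 lb per acre.
Product per acre = 216.086 / 27% = 800.319 lb.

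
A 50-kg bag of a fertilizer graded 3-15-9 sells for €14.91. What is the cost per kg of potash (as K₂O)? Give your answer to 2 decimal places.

K₂O in bag = 50 × 9% = 4.5 kg.
Cost per kg K₂O = €14.91 / 4.5 = €3.3133.

€3.31 per kg K₂O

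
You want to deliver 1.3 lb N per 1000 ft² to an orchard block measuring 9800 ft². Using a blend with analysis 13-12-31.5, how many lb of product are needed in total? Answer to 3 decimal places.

98.000 lb

Product per 1000 ft² = 1.3 / 13% = 10 lb.
Total product = 10 × 9800 / 1000 = 98 lb.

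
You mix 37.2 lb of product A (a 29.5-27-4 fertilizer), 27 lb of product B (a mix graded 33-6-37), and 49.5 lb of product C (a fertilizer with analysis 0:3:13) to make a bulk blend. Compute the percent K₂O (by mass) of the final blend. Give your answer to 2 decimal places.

Total mass = 37.2 + 27 + 49.5 = 113.7 lb.
K₂O mass = 4%×37.2 + 37%×27 + 13%×49.5 = 17.913 lb.
% K₂O = 17.913 / 113.7 = 15.7546%.

15.75% K₂O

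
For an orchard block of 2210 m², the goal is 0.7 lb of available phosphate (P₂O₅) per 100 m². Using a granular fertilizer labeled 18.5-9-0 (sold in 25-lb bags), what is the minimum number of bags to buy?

Product per 100 m² = 0.7 / 9% = 7.77778 lb.
Total product = 7.77778 × 2210 / 100 = 171.889 lb.
Bags = ⌈171.889 / 25⌉ = 7.

7 bags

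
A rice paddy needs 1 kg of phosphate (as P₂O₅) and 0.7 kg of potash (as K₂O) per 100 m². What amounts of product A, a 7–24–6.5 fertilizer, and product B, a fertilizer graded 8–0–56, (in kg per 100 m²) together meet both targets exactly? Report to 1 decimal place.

Per-100 m² balance (a = product A, b = product B):
P₂O₅: 0.24·a + 0·b = 1
K₂O: 0.065·a + 0.56·b = 0.7
Solving simultaneously: a = 4.16667, b = 0.766369.

4.2 kg product A, 0.8 kg product B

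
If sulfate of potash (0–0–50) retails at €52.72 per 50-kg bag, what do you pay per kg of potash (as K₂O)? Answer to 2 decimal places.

K₂O in bag = 50 × 50% = 25 kg.
Cost per kg K₂O = €52.72 / 25 = €2.1088.

€2.11 per kg K₂O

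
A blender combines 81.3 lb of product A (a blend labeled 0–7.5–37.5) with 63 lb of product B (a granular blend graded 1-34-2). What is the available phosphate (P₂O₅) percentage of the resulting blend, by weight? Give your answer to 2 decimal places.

19.07% P₂O₅

Total mass = 81.3 + 63 = 144.3 lb.
P₂O₅ mass = 7.5%×81.3 + 34%×63 = 27.5175 lb.
% P₂O₅ = 27.5175 / 144.3 = 19.0696%.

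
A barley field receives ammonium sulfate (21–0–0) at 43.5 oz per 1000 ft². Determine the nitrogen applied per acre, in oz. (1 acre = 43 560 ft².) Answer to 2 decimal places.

nitrogen per 1000 ft² = 43.5 × 21% = 9.135 oz.
Convert to per acre: 9.135 × 43.56 = 397.921 oz.

397.92 oz N per acre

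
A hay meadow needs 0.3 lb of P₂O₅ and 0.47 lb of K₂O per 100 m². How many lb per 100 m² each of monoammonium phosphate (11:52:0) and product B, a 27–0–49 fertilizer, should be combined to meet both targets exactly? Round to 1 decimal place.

With a, b = lb per 100 m² of monoammonium phosphate and product B:
P₂O₅: 0.52·a + 0·b = 0.3
K₂O: 0·a + 0.49·b = 0.47
Solving simultaneously: a = 0.576923, b = 0.959184.

0.6 lb monoammonium phosphate, 1.0 lb product B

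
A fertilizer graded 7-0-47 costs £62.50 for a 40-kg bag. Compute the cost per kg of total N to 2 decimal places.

£22.32 per kg N

N in bag = 40 × 7% = 2.8 kg.
Cost per kg N = £62.50 / 2.8 = £22.3214.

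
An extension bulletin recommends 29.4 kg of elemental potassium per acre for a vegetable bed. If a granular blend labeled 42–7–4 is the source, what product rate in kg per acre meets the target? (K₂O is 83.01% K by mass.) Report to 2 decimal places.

885.44 kg of product per acre

As K₂O: 29.4 / 0.8301 = 35.4174 kg per acre.
Product per acre = 35.4174 / 4% = 885.435 kg.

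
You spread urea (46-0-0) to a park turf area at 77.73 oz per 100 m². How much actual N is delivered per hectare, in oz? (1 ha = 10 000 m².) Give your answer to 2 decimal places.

3575.58 oz N per hectare

nitrogen per 100 m² = 77.73 × 46% = 35.7558 oz.
Convert to per hectare: 35.7558 × 100 = 3575.58 oz.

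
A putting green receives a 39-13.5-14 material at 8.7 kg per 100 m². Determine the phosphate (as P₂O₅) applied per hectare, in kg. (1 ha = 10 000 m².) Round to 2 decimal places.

117.45 kg P₂O₅ per hectare

P₂O₅ per 100 m² = 8.7 × 13.5% = 1.1745 kg.
Convert to per hectare: 1.1745 × 100 = 117.45 kg.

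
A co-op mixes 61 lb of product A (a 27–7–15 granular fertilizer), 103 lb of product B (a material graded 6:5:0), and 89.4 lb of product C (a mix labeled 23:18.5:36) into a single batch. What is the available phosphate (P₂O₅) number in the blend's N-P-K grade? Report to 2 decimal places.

10.24% P₂O₅

Total mass = 61 + 103 + 89.4 = 253.4 lb.
P₂O₅ mass = 7%×61 + 5%×103 + 18.5%×89.4 = 25.959 lb.
% P₂O₅ = 25.959 / 253.4 = 10.2443%.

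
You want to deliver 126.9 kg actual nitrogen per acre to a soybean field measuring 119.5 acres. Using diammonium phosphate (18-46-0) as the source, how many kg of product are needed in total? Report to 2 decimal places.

84247.50 kg

Product per acre = 126.9 / 18% = 705 kg.
Total product = 705 × 119.5 = 84247.5 kg.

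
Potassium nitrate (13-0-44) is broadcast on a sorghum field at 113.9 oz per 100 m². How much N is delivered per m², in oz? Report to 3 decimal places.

nitrogen per 100 m² = 113.9 × 13% = 14.807 oz.
Convert to per m²: 14.807 × 0.01 = 0.14807 oz.

0.148 oz N per sq m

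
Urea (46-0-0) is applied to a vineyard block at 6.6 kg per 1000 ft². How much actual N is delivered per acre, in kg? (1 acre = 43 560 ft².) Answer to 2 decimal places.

nitrogen per 1000 ft² = 6.6 × 46% = 3.036 kg.
Convert to per acre: 3.036 × 43.56 = 132.248 kg.

132.25 kg N per acre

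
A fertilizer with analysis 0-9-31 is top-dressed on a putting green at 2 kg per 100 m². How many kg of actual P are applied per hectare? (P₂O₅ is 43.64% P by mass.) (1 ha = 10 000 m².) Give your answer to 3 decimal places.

7.855 kg P per hectare

P₂O₅ per 100 m² = 2 × 9% = 0.18 kg.
Elemental P = 0.18 × 0.4364 = 0.078552 kg per 100 m².
Convert to per hectare: 0.078552 × 100 = 7.8552 kg.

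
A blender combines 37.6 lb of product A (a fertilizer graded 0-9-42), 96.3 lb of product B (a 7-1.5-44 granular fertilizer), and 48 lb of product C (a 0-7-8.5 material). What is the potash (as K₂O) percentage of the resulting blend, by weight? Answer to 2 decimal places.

Total mass = 37.6 + 96.3 + 48 = 181.9 lb.
K₂O mass = 42%×37.6 + 44%×96.3 + 8.5%×48 = 62.244 lb.
% K₂O = 62.244 / 181.9 = 34.2188%.

34.22% K₂O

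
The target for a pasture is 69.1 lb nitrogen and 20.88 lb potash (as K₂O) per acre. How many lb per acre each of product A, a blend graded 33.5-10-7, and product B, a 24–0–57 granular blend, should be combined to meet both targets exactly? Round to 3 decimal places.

Per-acre balance (a = product A, b = product B):
N: 0.335·a + 0.24·b = 69.1
K₂O: 0.07·a + 0.57·b = 20.88
From row1: a = (69.1 − 0.24·b) / 0.335.
Into row2: 0.07·(69.1 − 0.24·b)/0.335 + 0.57·b = 20.88 → b = 12.39047, a = 197.3919.

197.392 lb product A, 12.390 lb product B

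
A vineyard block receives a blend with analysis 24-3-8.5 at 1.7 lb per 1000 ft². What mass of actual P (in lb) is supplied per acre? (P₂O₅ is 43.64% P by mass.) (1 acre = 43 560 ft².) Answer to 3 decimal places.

P₂O₅ per 1000 ft² = 1.7 × 3% = 0.051 lb.
Elemental P = 0.051 × 0.4364 = 0.0222564 lb per 1000 ft².
Convert to per acre: 0.0222564 × 43.56 = 0.969489 lb.

0.969 lb P per acre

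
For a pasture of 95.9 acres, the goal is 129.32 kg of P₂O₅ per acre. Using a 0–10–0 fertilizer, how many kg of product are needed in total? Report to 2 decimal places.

Product per acre = 129.32 / 10% = 1293.2 kg.
Total product = 1293.2 × 95.9 = 124017.88 kg.

124017.88 kg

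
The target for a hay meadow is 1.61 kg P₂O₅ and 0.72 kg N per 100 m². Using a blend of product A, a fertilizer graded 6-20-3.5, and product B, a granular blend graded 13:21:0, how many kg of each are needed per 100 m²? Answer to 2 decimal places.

Let a = kg of product A, b = kg of product B (per 100 m²).
P₂O₅: 0.2·a + 0.21·b = 1.61
N: 0.06·a + 0.13·b = 0.72
Eliminate b: (row1) − 0.21/0.13·(row2) → 0.103077·a = 0.446923, so a = 4.33582.
Then b = (0.72 − 0.06·4.33582) / 0.13 = 3.53731.

4.34 kg product A, 3.54 kg product B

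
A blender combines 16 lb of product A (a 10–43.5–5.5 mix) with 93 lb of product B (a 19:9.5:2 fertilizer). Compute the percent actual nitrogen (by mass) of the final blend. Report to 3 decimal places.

Total mass = 16 + 93 = 109 lb.
N mass = 10%×16 + 19%×93 = 19.27 lb.
% N = 19.27 / 109 = 17.6789%.

17.679% N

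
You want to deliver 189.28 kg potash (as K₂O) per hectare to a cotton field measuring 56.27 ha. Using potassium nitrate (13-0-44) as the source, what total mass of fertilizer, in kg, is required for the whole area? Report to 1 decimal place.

24206.3 kg

Product per hectare = 189.28 / 44% = 430.182 kg.
Total product = 430.182 × 56.27 = 24206.33 kg.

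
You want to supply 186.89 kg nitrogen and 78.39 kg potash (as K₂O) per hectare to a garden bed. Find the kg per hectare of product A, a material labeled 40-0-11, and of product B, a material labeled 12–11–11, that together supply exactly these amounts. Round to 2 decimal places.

362.05 kg product A, 350.59 kg product B

Let a = kg of product A, b = kg of product B (per hectare).
N: 0.4·a + 0.12·b = 186.89
K₂O: 0.11·a + 0.11·b = 78.39
Eliminate b: (row1) − 0.12/0.11·(row2) → 0.28·a = 101.374, so a = 362.049.
Then b = (78.39 − 0.11·362.049) / 0.11 = 350.588.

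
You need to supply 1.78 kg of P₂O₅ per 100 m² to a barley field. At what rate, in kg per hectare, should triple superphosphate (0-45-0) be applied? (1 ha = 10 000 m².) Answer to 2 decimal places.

Product per 100 m² = 1.78 / 45% = 3.95556 kg.
Convert to per hectare: 3.95556 × 100 = 395.556 kg.

395.56 kg of product per hectare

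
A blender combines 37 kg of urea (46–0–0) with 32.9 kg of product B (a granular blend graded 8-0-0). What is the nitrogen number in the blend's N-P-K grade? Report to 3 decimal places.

28.114% N

Total mass = 37 + 32.9 = 69.9 kg.
N mass = 46%×37 + 8%×32.9 = 19.652 kg.
% N = 19.652 / 69.9 = 28.1144%.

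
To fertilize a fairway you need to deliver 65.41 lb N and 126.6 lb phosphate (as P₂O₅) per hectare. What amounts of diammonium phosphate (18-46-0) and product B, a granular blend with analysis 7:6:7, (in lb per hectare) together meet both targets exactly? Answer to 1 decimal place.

230.7 lb diammonium phosphate, 341.1 lb product B

With a, b = lb per hectare of diammonium phosphate and product B:
N: 0.18·a + 0.07·b = 65.41
P₂O₅: 0.46·a + 0.06·b = 126.6
Eliminate a: (row1) − 0.18/0.46·(row2) → 0.0465217·b = 15.8709, so b = 341.1495.
Back-substitute: a = (65.41 − 0.07·341.1495) / 0.18 = 230.72.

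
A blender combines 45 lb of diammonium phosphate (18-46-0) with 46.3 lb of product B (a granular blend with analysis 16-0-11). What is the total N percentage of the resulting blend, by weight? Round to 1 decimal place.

17.0% N

Total mass = 45 + 46.3 = 91.3 lb.
N mass = 18%×45 + 16%×46.3 = 15.508 lb.
% N = 15.508 / 91.3 = 16.9858%.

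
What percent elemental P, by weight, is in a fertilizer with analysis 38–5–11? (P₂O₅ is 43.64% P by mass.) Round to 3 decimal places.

2.182% P

%P = 5 × 0.4364 = 2.182%.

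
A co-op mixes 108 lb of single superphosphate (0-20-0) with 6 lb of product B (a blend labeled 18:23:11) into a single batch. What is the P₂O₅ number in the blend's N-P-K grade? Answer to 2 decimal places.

Total mass = 108 + 6 = 114 lb.
P₂O₅ mass = 20%×108 + 23%×6 = 22.98 lb.
% P₂O₅ = 22.98 / 114 = 20.1579%.

20.16% P₂O₅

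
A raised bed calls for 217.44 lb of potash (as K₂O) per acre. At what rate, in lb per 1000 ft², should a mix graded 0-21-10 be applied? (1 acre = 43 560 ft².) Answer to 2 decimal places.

Product per acre = 217.44 / 10% = 2174.4 lb.
Convert to per 1000 ft²: 2174.4 × 0.0229568 = 49.9174 lb.

49.92 lb of product per thousand sq ft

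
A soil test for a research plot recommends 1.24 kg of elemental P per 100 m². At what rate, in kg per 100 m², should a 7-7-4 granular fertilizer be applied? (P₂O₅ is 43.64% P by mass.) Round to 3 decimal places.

40.592 kg of product per hundred sq m

As P₂O₅: 1.24 / 0.4364 = 2.84143 kg per 100 m².
Product per 100 m² = 2.84143 / 7% = 40.5919 kg.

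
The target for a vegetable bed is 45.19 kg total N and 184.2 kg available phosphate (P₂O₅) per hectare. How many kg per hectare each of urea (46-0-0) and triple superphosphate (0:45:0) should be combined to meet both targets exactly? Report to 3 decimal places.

With a, b = kg per hectare of urea and triple superphosphate:
N: 0.46·a + 0·b = 45.19
P₂O₅: 0·a + 0.45·b = 184.2
Solving simultaneously: a = 98.2391, b = 409.3333.

98.239 kg urea, 409.333 kg triple superphosphate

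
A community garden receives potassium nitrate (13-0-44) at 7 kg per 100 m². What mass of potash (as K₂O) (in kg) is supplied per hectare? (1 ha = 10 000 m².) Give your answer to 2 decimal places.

K₂O per 100 m² = 7 × 44% = 3.08 kg.
Convert to per hectare: 3.08 × 100 = 308 kg.

308.00 kg K₂O per hectare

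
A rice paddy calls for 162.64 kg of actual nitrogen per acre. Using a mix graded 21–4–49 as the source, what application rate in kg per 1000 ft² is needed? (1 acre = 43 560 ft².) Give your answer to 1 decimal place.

Product per acre = 162.64 / 21% = 774.476 kg.
Convert to per 1000 ft²: 774.476 × 0.0229568 = 17.7795 kg.

17.8 kg of product per thousand sq ft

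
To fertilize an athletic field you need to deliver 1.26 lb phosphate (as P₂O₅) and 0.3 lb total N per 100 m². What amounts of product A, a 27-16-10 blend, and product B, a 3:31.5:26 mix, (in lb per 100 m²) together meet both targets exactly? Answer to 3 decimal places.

0.707 lb product A, 3.641 lb product B

Let a = lb of product A, b = lb of product B (per 100 m²).
P₂O₅: 0.16·a + 0.315·b = 1.26
N: 0.27·a + 0.03·b = 0.3
Solving simultaneously: a = 0.706542, b = 3.64112.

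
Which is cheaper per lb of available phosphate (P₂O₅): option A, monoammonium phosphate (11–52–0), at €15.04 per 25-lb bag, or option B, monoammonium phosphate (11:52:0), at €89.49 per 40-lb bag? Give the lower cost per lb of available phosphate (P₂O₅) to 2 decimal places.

€1.16 per lb P₂O₅ (option A)

option A: P₂O₅ per bag = 25 × 52% = 13 lb; cost = 15.04 / 13 = €1.1569/lb P₂O₅.
option B: P₂O₅ per bag = 40 × 52% = 20.8 lb; cost = 89.49 / 20.8 = €4.3024/lb P₂O₅.
option A is cheaper.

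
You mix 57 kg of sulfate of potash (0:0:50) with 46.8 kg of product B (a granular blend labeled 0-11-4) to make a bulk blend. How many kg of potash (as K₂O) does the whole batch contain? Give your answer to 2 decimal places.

K₂O mass = 50%×57 + 4%×46.8 = 30.372 kg.

30.37 kg K₂O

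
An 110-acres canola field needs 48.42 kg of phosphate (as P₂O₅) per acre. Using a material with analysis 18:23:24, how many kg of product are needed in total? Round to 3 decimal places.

Product per acre = 48.42 / 23% = 210.522 kg.
Total product = 210.522 × 110 = 23157.3913 kg.

23157.391 kg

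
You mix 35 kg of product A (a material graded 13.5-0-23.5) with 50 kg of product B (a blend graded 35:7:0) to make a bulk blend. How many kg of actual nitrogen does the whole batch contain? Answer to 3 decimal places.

22.225 kg N

N mass = 13.5%×35 + 35%×50 = 22.225 kg.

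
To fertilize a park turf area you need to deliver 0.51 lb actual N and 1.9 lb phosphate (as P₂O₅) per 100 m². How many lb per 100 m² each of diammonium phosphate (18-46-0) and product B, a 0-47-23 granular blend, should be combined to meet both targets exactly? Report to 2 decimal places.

Per-100 m² balance (a = diammonium phosphate, b = product B):
N: 0.18·a + 0·b = 0.51
P₂O₅: 0.46·a + 0.47·b = 1.9
From row1: a = (0.51 − 0·b) / 0.18.
Into row2: 0.46·(0.51 − 0·b)/0.18 + 0.47·b = 1.9 → b = 1.2695, a = 2.83333.

2.83 lb diammonium phosphate, 1.27 lb product B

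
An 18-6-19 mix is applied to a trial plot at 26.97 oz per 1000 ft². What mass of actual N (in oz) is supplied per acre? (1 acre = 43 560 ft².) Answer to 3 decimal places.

211.466 oz N per acre

nitrogen per 1000 ft² = 26.97 × 18% = 4.8546 oz.
Convert to per acre: 4.8546 × 43.56 = 211.4664 oz.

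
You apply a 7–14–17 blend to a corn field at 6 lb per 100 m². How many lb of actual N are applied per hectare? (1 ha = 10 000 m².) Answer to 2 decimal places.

nitrogen per 100 m² = 6 × 7% = 0.42 lb.
Convert to per hectare: 0.42 × 100 = 42 lb.

42.00 lb N per hectare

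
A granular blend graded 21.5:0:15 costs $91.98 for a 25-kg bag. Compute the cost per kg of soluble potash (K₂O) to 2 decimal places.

K₂O in bag = 25 × 15% = 3.75 kg.
Cost per kg K₂O = $91.98 / 3.75 = $24.5280.

$24.53 per kg K₂O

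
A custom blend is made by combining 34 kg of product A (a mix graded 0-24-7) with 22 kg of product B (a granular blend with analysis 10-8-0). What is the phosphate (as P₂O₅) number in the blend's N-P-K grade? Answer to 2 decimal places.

17.71% P₂O₅

Total mass = 34 + 22 = 56 kg.
P₂O₅ mass = 24%×34 + 8%×22 = 9.92 kg.
% P₂O₅ = 9.92 / 56 = 17.7143%.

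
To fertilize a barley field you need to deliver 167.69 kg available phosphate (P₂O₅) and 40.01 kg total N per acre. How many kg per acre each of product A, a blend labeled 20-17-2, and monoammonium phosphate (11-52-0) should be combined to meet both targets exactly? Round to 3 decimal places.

27.659 kg product A, 313.438 kg monoammonium phosphate

With a, b = kg per acre of product A and monoammonium phosphate:
P₂O₅: 0.17·a + 0.52·b = 167.69
N: 0.2·a + 0.11·b = 40.01
From row1: a = (167.69 − 0.52·b) / 0.17.
Into row2: 0.2·(167.69 − 0.52·b)/0.17 + 0.11·b = 40.01 → b = 313.43845, a = 27.6589.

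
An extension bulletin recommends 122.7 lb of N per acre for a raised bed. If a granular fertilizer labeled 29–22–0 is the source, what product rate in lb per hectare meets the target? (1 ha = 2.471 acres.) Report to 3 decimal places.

Product per acre = 122.7 / 29% = 423.103 lb.
Convert to per hectare: 423.103 × 2.471 = 1045.4886 lb.

1045.489 lb of product per hectare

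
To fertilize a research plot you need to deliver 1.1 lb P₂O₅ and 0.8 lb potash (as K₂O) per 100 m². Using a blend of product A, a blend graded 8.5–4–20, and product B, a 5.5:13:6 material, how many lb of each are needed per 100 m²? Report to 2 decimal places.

1.61 lb product A, 7.97 lb product B

With a, b = lb per 100 m² of product A and product B:
P₂O₅: 0.04·a + 0.13·b = 1.1
K₂O: 0.2·a + 0.06·b = 0.8
Solving simultaneously: a = 1.61017, b = 7.9661.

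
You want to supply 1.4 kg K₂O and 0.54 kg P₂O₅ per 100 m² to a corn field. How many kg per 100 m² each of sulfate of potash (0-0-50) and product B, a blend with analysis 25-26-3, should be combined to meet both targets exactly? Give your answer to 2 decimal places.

Let a = kg of sulfate of potash, b = kg of product B (per 100 m²).
K₂O: 0.5·a + 0.03·b = 1.4
P₂O₅: 0·a + 0.26·b = 0.54
Solving simultaneously: a = 2.67538, b = 2.07692.

2.68 kg sulfate of potash, 2.08 kg product B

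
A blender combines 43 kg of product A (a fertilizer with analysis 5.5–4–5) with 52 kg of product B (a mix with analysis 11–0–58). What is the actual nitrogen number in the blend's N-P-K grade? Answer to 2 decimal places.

8.51% N

Total mass = 43 + 52 = 95 kg.
N mass = 5.5%×43 + 11%×52 = 8.085 kg.
% N = 8.085 / 95 = 8.51053%.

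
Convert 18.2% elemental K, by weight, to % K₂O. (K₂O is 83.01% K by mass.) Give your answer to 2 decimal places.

21.93% K₂O

%K₂O = 18.2 / 0.8301 = 21.9251%.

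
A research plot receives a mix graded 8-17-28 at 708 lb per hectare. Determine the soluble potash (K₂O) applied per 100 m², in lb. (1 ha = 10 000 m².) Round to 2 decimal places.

1.98 lb K₂O per hundred sq m

K₂O per hectare = 708 × 28% = 198.24 lb.
Convert to per 100 m²: 198.24 × 0.01 = 1.9824 lb.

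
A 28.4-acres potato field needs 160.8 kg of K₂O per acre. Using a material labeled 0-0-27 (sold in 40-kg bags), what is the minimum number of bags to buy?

Product per acre = 160.8 / 27% = 595.556 kg.
Total product = 595.556 × 28.4 = 16913.8 kg.
Bags = ⌈16913.8 / 40⌉ = 423.

423 bags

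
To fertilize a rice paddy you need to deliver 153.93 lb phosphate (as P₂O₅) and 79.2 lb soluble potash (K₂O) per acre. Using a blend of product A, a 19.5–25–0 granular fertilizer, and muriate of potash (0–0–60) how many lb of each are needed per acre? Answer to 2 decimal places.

With a, b = lb per acre of product A and muriate of potash:
P₂O₅: 0.25·a + 0·b = 153.93
K₂O: 0·a + 0.6·b = 79.2
Solving simultaneously: a = 615.72, b = 132.

615.72 lb product A, 132.00 lb muriate of potash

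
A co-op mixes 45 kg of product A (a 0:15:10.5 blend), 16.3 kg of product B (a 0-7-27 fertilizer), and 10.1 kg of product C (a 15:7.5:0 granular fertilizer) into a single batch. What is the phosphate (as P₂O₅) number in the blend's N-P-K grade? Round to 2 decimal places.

Total mass = 45 + 16.3 + 10.1 = 71.4 kg.
P₂O₅ mass = 15%×45 + 7%×16.3 + 7.5%×10.1 = 8.6485 kg.
% P₂O₅ = 8.6485 / 71.4 = 12.1127%.

12.11% P₂O₅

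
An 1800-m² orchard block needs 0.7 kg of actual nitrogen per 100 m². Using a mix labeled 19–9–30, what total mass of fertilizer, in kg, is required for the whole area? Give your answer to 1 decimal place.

Product per 100 m² = 0.7 / 19% = 3.68421 kg.
Total product = 3.68421 × 1800 / 100 = 66.3158 kg.

66.3 kg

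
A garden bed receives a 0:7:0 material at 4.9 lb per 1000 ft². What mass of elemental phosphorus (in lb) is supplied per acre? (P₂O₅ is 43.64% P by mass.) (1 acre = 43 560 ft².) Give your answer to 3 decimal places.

P₂O₅ per 1000 ft² = 4.9 × 7% = 0.343 lb.
Elemental P = 0.343 × 0.4364 = 0.149685 lb per 1000 ft².
Convert to per acre: 0.149685 × 43.56 = 6.52029 lb.

6.520 lb P per acre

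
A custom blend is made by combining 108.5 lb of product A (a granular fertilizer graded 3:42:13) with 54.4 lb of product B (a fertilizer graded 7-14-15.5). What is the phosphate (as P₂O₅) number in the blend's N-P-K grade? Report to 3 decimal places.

Total mass = 108.5 + 54.4 = 162.9 lb.
P₂O₅ mass = 42%×108.5 + 14%×54.4 = 53.186 lb.
% P₂O₅ = 53.186 / 162.9 = 32.64948%.

32.649% P₂O₅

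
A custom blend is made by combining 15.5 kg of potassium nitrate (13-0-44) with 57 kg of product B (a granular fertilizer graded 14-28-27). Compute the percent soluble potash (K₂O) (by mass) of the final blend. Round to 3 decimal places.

30.634% K₂O

Total mass = 15.5 + 57 = 72.5 kg.
K₂O mass = 44%×15.5 + 27%×57 = 22.21 kg.
% K₂O = 22.21 / 72.5 = 30.63448%.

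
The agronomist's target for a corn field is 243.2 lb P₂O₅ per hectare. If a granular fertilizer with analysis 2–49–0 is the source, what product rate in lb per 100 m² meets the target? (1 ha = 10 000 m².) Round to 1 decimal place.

Product per hectare = 243.2 / 49% = 496.327 lb.
Convert to per 100 m²: 496.327 × 0.01 = 4.96327 lb.

5.0 lb of product per hundred sq m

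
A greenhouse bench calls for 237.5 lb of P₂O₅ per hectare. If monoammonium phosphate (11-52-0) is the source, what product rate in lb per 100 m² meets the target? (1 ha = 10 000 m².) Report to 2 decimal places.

4.57 lb of product per hundred sq m

Product per hectare = 237.5 / 52% = 456.731 lb.
Convert to per 100 m²: 456.731 × 0.01 = 4.56731 lb.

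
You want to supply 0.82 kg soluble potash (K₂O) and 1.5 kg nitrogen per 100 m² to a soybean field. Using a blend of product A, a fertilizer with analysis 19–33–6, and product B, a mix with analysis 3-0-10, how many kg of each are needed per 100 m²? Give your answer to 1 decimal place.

7.3 kg product A, 3.8 kg product B

Per-100 m² balance (a = product A, b = product B):
K₂O: 0.06·a + 0.1·b = 0.82
N: 0.19·a + 0.03·b = 1.5
Eliminate b: (row1) − 0.1/0.03·(row2) → -0.573333·a = -4.18, so a = 7.2907.
Then b = (1.5 − 0.19·7.2907) / 0.03 = 3.82558.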